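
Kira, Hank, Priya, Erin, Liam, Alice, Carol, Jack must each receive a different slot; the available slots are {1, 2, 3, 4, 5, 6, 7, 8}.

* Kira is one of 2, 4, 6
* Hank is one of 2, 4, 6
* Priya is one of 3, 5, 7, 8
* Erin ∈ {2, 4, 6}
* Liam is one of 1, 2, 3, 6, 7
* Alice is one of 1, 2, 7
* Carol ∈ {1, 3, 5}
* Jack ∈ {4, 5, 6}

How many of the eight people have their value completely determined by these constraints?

The 8 variables together cover exactly {1, 2, 3, 4, 5, 6, 7, 8} — 8 values for 8 variables — and 8 appears only in Priya's list, so Priya = 8.
Kira, Hank, Erin between them cover only {2, 4, 6} — a naked triple. Remove those values from Liam, Alice, Jack.
That leaves Jack = 5. Eliminate 5 elsewhere: Carol.
Determined: Priya=8, Jack=5. The other people each still have more than one consistent value. That makes 2.

2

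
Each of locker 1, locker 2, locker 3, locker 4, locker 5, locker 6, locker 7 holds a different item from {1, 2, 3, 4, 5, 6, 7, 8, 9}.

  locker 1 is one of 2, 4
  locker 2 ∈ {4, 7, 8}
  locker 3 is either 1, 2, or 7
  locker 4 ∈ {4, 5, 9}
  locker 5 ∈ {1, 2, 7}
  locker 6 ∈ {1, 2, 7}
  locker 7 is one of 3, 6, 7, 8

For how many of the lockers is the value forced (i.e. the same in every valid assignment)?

2

The 3 variables locker 3, locker 5, locker 6 are confined to {1, 2, 7}, which locks those values in; drop them from locker 1, locker 2, locker 7.
That leaves locker 1 = 4. So locker 2, locker 4 can't be 4.
locker 2 must be 8 (only option left). Remove 8 from locker 7.
Determined: locker 1=4, locker 2=8. The other lockers each still have more than one consistent value. That makes 2.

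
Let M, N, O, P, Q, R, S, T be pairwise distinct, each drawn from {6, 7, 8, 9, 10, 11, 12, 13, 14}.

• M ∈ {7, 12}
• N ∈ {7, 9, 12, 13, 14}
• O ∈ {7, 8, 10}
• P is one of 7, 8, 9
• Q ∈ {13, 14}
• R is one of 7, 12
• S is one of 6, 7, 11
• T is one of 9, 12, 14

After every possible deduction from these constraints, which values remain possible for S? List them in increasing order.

M and R share exactly the 2 values {7, 12}; by pigeonhole those values go to them, so strike 7, 12 from N, O, P, S, T.
N, Q, T between them cover only {9, 13, 14} — a naked triple. Remove those values from P.
That leaves P = 8. Eliminate 8 elsewhere: O.
O's domain is down to {10}, so O = 10.
No further eliminations apply; S can still be any of 6, 11.

6, 11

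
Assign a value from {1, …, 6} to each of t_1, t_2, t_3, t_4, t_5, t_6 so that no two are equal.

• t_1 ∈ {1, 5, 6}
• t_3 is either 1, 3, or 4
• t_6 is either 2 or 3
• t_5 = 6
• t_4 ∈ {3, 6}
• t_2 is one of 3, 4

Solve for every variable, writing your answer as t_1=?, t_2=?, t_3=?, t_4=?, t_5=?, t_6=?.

t_1=5, t_2=4, t_3=1, t_4=3, t_5=6, t_6=2

t_5 has just one choice, so t_5 = 6. Eliminate 6 elsewhere: t_1, t_4.
t_4's domain is down to {3}, so t_4 = 3. So t_2, t_3, t_6 can't be 3.
t_6's domain is down to {2}, so t_6 = 2.
That leaves t_2 = 4. So t_3 can't be 4.
t_3 must be 1 (only option left). Eliminate 1 elsewhere: t_1.
t_1 must be 5 (only option left).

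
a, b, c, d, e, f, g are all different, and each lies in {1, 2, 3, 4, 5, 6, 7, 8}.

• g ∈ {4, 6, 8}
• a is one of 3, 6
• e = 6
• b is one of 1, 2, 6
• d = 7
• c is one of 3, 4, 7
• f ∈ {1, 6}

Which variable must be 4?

c

d's domain is down to {7}, so d = 7. So c can't be 7.
e must be 6 (only option left). Remove 6 from a, b, f, g.
f has just one choice, so f = 1. Remove 1 from b.
a's domain is down to {3}, so a = 3. So c can't be 3.
So 4 goes to c.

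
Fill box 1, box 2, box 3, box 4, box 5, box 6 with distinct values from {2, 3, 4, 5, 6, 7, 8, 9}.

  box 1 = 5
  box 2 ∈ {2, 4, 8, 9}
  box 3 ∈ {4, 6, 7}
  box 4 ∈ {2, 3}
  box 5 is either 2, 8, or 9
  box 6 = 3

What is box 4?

2

box 1 has just one choice, so box 1 = 5.
box 6 must be 3 (only option left). Remove 3 from box 4.
So box 4 = 2.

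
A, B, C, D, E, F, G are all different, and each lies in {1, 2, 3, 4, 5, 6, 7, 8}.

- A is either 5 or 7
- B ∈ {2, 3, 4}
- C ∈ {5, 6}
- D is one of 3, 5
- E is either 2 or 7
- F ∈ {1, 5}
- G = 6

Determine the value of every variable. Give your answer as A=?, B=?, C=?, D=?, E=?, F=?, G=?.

A=7, B=4, C=5, D=3, E=2, F=1, G=6

G's domain is down to {6}, so G = 6. Eliminate 6 elsewhere: C.
C has just one choice, so C = 5. Remove 5 from A, D, F.
D's domain is down to {3}, so D = 3. So B can't be 3.
F's domain is down to {1}, so F = 1.
A's domain is down to {7}, so A = 7. Strike 7 from E.
That leaves E = 2. Remove 2 from B.
That leaves B = 4.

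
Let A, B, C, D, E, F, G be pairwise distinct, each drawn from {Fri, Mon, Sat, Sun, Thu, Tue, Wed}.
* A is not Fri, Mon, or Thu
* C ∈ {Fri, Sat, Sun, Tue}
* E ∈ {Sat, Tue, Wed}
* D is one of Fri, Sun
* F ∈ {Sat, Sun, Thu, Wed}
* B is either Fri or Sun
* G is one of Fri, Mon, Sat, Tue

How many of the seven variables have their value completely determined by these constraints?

The 7 variables together cover exactly {Fri, Mon, Sat, Sun, Thu, Tue, Wed} — 7 values for 7 variables — and Mon appears only in G's list, so G = Mon.
The 6 still-open variables together cover exactly {Fri, Sat, Sun, Thu, Tue, Wed} — 6 values for 6 variables — and Thu appears only in F's list, so F = Thu.
B and D share exactly the 2 values {Fri, Sun}; by pigeonhole those values go to them, so strike Fri, Sun from A, C.
Determined: F=Thu, G=Mon. The other variables each still have more than one consistent value. That makes 2.

2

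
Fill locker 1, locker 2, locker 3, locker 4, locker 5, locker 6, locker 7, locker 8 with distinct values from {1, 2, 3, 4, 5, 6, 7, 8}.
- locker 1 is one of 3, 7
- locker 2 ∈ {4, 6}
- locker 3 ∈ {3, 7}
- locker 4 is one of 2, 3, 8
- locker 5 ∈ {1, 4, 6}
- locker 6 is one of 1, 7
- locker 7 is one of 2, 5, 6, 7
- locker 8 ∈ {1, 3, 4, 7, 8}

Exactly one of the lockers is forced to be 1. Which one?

locker 6

The 8 variables draw from only 8 values {1, 2, 3, 4, 5, 6, 7, 8}, so each is used; only locker 7 can be 5, hence locker 7 = 5.
The 7 still-open variables draw from only 7 values {1, 2, 3, 4, 6, 7, 8}, so each is used; only locker 4 can be 2, hence locker 4 = 2.
Among the 6 still-open variables, 8 fits only locker 8 (and all 6 values in {1, 3, 4, 6, 7, 8} must be used), so locker 8 = 8.
locker 1 and locker 3 share exactly the 2 values {3, 7}; by pigeonhole those values go to them, so strike 3, 7 from locker 6.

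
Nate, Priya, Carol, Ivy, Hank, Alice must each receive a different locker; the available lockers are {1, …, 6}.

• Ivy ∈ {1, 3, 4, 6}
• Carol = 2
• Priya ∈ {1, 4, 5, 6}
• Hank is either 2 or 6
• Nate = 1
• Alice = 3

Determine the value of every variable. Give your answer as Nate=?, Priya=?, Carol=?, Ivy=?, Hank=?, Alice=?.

Nate=1, Priya=5, Carol=2, Ivy=4, Hank=6, Alice=3

Nate's domain is down to {1}, so Nate = 1. So Priya, Ivy can't be 1.
That leaves Carol = 2. So Hank can't be 2.
That leaves Hank = 6. Eliminate 6 elsewhere: Priya, Ivy.
That leaves Alice = 3. Eliminate 3 elsewhere: Ivy.
Ivy must be 4 (only option left). Remove 4 from Priya.
Priya's domain is down to {5}, so Priya = 5.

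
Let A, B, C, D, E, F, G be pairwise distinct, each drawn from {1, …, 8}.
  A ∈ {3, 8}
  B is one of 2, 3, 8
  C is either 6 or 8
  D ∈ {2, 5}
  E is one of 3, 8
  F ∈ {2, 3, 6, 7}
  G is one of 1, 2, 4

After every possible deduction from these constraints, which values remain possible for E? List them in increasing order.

3, 8

A and E between them cover only {3, 8} — a naked pair. Remove those values from B, C, F.
B has just one choice, so B = 2. So D, F, G can't be 2.
C's domain is down to {6}, so C = 6. Eliminate 6 elsewhere: F.
That leaves D = 5.
F must be 7 (only option left).
No further eliminations apply; E can still be any of 3, 8.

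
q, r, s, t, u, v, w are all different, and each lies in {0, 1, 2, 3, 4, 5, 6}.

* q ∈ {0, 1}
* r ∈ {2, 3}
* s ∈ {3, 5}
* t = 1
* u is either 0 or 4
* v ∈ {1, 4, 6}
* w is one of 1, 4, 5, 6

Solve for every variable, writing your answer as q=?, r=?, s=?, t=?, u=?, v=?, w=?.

t has just one choice, so t = 1. Remove 1 from q, v, w.
q must be 0 (only option left). Eliminate 0 elsewhere: u.
u's domain is down to {4}, so u = 4. Eliminate 4 elsewhere: v, w.
v's domain is down to {6}, so v = 6. Remove 6 from w.
That leaves w = 5. Strike 5 from s.
That leaves s = 3. So r can't be 3.
r has just one choice, so r = 2.

q=0, r=2, s=3, t=1, u=4, v=6, w=5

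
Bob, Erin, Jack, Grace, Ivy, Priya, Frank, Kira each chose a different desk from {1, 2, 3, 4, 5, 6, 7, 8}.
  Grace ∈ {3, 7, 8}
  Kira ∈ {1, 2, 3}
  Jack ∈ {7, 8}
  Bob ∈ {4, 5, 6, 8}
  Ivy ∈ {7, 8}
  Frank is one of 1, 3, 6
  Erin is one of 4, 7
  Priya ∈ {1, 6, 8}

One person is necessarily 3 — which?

Grace

Among the 8 variables, 2 fits only Kira (and all 8 values in {1, 2, 3, 4, 5, 6, 7, 8} must be used), so Kira = 2.
The 7 still-open variables together cover exactly {1, 3, 4, 5, 6, 7, 8} — 7 values for 7 variables — and 5 appears only in Bob's list, so Bob = 5.
The 6 still-open variables together cover exactly {1, 3, 4, 6, 7, 8} — 6 values for 6 variables — and 4 appears only in Erin's list, so Erin = 4.
Jack and Ivy between them cover only {7, 8} — a naked pair. Remove those values from Grace, Priya.
So 3 goes to Grace.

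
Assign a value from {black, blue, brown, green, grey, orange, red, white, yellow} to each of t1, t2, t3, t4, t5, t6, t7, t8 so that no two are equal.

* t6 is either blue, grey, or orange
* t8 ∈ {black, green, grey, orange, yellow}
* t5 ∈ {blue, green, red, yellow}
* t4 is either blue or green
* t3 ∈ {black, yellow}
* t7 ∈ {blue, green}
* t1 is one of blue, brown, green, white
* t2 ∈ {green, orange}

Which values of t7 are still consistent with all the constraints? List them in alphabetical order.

blue, green

t4 and t7 between them cover only {blue, green} — a naked pair. Remove those values from t1, t2, t5, t6, t8.
t2 has just one choice, so t2 = orange. Remove orange from t6, t8.
That leaves t6 = grey. So t8 can't be grey.
t3 and t8 between them cover only {black, yellow} — a naked pair. Remove those values from t5.
That leaves t5 = red.
No further eliminations apply; t7 can still be any of blue, green.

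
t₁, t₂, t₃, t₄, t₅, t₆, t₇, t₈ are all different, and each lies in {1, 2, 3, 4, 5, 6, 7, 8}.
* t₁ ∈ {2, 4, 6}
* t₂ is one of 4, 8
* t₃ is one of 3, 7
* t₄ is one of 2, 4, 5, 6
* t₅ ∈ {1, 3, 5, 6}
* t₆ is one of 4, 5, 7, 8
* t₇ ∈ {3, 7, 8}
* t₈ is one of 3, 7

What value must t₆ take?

Among the 8 variables, 1 fits only t₅ (and all 8 values in {1, 2, 3, 4, 5, 6, 7, 8} must be used), so t₅ = 1.
t₃ and t₈ share exactly the 2 values {3, 7}; by pigeonhole those values go to them, so strike 3, 7 from t₆, t₇.
That leaves t₇ = 8. So t₂, t₆ can't be 8.
t₂'s domain is down to {4}, so t₂ = 4. So t₁, t₄, t₆ can't be 4.
So t₆ = 5.

5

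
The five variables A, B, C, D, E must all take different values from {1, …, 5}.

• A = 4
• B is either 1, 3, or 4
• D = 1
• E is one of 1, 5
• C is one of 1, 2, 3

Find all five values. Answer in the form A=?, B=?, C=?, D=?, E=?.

A's domain is down to {4}, so A = 4. Eliminate 4 elsewhere: B.
D must be 1 (only option left). Remove 1 from B, C, E.
E must be 5 (only option left).
B has just one choice, so B = 3. Remove 3 from C.
C must be 2 (only option left).

A=4, B=3, C=2, D=1, E=5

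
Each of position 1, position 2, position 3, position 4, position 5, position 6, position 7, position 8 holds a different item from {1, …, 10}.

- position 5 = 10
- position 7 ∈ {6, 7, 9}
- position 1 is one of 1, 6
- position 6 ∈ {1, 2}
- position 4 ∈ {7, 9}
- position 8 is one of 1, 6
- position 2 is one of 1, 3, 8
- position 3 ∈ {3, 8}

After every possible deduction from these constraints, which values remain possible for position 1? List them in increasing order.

1, 6

position 5 has just one choice, so position 5 = 10.
The 7 still-open variables draw from only 7 values {1, 2, 3, 6, 7, 8, 9}, so each is used; only position 6 can be 2, hence position 6 = 2.
position 1 and position 8 share exactly the 2 values {1, 6}; by pigeonhole those values go to them, so strike 1, 6 from position 2, position 7.
No further eliminations apply; position 1 can still be any of 1, 6.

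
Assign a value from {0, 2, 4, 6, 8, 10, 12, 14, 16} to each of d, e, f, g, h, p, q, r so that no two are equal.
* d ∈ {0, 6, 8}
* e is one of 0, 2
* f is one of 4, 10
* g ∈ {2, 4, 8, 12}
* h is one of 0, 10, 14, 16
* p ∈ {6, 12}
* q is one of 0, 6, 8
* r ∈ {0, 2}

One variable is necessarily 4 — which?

e and r between them cover only {0, 2} — a naked pair. Remove those values from d, g, h, q.
d and q share exactly the 2 values {6, 8}; by pigeonhole those values go to them, so strike 6, 8 from g, p.
p must be 12 (only option left). So g can't be 12.
So 4 goes to g.

g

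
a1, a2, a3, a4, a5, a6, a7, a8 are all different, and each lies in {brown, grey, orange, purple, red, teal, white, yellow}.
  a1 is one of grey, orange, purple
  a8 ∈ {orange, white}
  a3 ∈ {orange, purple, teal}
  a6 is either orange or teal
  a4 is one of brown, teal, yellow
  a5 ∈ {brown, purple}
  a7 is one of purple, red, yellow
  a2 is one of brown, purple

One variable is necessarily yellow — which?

The 8 variables draw from only 8 values {brown, grey, orange, purple, red, teal, white, yellow}, so each is used; only a1 can be grey, hence a1 = grey.
Among the 7 still-open variables, red fits only a7 (and all 7 values in {brown, orange, purple, red, teal, white, yellow} must be used), so a7 = red.
The 6 still-open variables together cover exactly {brown, orange, purple, teal, white, yellow} — 6 values for 6 variables — and white appears only in a8's list, so a8 = white.
Among the 5 still-open variables, yellow fits only a4 (and all 5 values in {brown, orange, purple, teal, yellow} must be used), so a4 = yellow.

a4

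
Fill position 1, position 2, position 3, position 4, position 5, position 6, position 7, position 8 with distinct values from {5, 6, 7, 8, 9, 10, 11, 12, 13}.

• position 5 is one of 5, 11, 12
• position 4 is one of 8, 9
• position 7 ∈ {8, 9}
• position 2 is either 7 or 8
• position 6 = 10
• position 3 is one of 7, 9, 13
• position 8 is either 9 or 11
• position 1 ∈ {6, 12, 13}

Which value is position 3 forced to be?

13

position 6 has just one choice, so position 6 = 10.
The 2 variables position 4 and position 7 are confined to {8, 9}, which locks those values in; drop them from position 2, position 3, position 8.
position 2's domain is down to {7}, so position 2 = 7. Strike 7 from position 3.
So position 3 = 13.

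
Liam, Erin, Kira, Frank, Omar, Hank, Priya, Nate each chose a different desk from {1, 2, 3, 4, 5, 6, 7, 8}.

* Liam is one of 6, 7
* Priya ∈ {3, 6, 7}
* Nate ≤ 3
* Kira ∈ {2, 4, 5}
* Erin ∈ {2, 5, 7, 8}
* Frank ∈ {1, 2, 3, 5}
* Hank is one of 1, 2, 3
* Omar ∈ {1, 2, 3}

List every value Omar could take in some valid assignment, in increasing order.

1, 2, 3

The 8 variables together cover exactly {1, 2, 3, 4, 5, 6, 7, 8} — 8 values for 8 variables — and 4 appears only in Kira's list, so Kira = 4.
Among the 7 still-open variables, 8 fits only Erin (and all 7 values in {1, 2, 3, 5, 6, 7, 8} must be used), so Erin = 8.
Among the 6 still-open variables, 5 fits only Frank (and all 6 values in {1, 2, 3, 5, 6, 7} must be used), so Frank = 5.
Omar, Hank, Nate between them cover only {1, 2, 3} — a naked triple. Remove those values from Priya.
No further eliminations apply; Omar can still be any of 1, 2, 3.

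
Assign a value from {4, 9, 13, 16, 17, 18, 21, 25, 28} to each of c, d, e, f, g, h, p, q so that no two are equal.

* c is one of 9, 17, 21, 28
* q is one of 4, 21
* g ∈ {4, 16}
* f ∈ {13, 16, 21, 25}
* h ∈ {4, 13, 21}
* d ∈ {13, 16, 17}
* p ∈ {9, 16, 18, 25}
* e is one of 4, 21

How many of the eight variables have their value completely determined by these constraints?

4

The 2 variables e and q are confined to {4, 21}, which locks those values in; drop them from c, f, g, h.
g's domain is down to {16}, so g = 16. Strike 16 from d, f, p.
h must be 13 (only option left). So d, f can't be 13.
d must be 17 (only option left). Eliminate 17 elsewhere: c.
f's domain is down to {25}, so f = 25. So p can't be 25.
Determined: d=17, f=25, g=16, h=13. The other variables each still have more than one consistent value. That makes 4.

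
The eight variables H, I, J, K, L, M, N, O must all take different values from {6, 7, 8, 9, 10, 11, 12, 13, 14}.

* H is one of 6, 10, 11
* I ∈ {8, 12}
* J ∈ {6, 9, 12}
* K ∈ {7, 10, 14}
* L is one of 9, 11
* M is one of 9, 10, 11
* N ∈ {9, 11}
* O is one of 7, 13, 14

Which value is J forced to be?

12

The 2 variables L and N are confined to {9, 11}, which locks those values in; drop them from H, J, M.
That leaves M = 10. Eliminate 10 elsewhere: H, K.
H has just one choice, so H = 6. Eliminate 6 elsewhere: J.
So J = 12.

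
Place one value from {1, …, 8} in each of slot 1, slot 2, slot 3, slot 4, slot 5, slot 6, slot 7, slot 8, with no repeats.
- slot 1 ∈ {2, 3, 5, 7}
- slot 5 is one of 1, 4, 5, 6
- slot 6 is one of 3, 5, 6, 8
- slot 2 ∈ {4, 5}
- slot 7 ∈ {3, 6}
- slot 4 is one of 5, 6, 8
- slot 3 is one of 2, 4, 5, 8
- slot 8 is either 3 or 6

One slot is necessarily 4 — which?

The 8 variables draw from only 8 values {1, 2, 3, 4, 5, 6, 7, 8}, so each is used; only slot 5 can be 1, hence slot 5 = 1.
Among the 7 still-open variables, 7 fits only slot 1 (and all 7 values in {2, 3, 4, 5, 6, 7, 8} must be used), so slot 1 = 7.
The 6 still-open variables draw from only 6 values {2, 3, 4, 5, 6, 8}, so each is used; only slot 3 can be 2, hence slot 3 = 2.
The 5 still-open variables draw from only 5 values {3, 4, 5, 6, 8}, so each is used; only slot 2 can be 4, hence slot 2 = 4.

slot 2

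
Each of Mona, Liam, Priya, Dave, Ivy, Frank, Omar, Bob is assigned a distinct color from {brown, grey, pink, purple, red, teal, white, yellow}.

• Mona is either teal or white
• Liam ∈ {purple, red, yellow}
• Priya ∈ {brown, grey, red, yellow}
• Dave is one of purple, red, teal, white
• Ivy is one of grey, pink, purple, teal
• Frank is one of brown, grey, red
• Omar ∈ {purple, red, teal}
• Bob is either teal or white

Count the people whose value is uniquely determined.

2

The 8 variables draw from only 8 values {brown, grey, pink, purple, red, teal, white, yellow}, so each is used; only Ivy can be pink, hence Ivy = pink.
The 2 variables Mona and Bob are confined to {teal, white}, which locks those values in; drop them from Dave, Omar.
The 2 variables Dave and Omar are confined to {purple, red}, which locks those values in; drop them from Liam, Priya, Frank.
Liam's domain is down to {yellow}, so Liam = yellow. Eliminate yellow elsewhere: Priya.
Determined: Liam=yellow, Ivy=pink. The other people each still have more than one consistent value. That makes 2.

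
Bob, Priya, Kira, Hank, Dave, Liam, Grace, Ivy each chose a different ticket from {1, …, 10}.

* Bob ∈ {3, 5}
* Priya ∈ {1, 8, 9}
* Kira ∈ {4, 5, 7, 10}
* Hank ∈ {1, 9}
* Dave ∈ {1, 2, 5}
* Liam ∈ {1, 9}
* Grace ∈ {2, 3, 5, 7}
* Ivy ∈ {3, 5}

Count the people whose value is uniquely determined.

3

Bob and Ivy share exactly the 2 values {3, 5}; by pigeonhole those values go to them, so strike 3, 5 from Kira, Dave, Grace.
Hank and Liam between them cover only {1, 9} — a naked pair. Remove those values from Priya, Dave.
Priya must be 8 (only option left).
That leaves Dave = 2. Remove 2 from Grace.
Grace must be 7 (only option left). Strike 7 from Kira.
Determined: Priya=8, Dave=2, Grace=7. The other people each still have more than one consistent value. That makes 3.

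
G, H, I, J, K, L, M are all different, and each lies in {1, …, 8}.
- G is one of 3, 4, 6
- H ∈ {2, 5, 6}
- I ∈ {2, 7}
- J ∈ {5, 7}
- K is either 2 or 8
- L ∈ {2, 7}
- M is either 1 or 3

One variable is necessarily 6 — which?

The 2 variables I and L are confined to {2, 7}, which locks those values in; drop them from H, J, K.
J's domain is down to {5}, so J = 5. So H can't be 5.
So 6 goes to H.

H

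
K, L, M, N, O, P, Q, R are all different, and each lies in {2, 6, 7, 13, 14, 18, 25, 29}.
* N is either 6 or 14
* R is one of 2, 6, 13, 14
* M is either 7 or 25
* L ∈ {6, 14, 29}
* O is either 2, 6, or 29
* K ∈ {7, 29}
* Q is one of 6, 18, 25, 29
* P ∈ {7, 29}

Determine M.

The 8 variables together cover exactly {2, 6, 7, 13, 14, 18, 25, 29} — 8 values for 8 variables — and 13 appears only in R's list, so R = 13.
The 7 still-open variables together cover exactly {2, 6, 7, 14, 18, 25, 29} — 7 values for 7 variables — and 2 appears only in O's list, so O = 2.
Among the 6 still-open variables, 18 fits only Q (and all 6 values in {6, 7, 14, 18, 25, 29} must be used), so Q = 18.
Among the 5 still-open variables, 25 fits only M (and all 5 values in {6, 7, 14, 25, 29} must be used), so M = 25.

25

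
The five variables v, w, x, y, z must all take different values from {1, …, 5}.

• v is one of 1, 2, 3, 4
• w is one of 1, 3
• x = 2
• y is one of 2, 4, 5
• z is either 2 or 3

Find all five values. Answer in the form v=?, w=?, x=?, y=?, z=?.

x has just one choice, so x = 2. Remove 2 from v, y, z.
That leaves z = 3. Eliminate 3 elsewhere: v, w.
w must be 1 (only option left). Strike 1 from v.
That leaves v = 4. Eliminate 4 elsewhere: y.
y must be 5 (only option left).

v=4, w=1, x=2, y=5, z=3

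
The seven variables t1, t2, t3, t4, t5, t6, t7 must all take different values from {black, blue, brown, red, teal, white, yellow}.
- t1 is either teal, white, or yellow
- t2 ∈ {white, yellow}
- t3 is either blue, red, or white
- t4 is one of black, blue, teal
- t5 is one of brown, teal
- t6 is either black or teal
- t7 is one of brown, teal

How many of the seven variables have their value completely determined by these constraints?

3

The 7 variables draw from only 7 values {black, blue, brown, red, teal, white, yellow}, so each is used; only t3 can be red, hence t3 = red.
The 6 still-open variables draw from only 6 values {black, blue, brown, teal, white, yellow}, so each is used; only t4 can be blue, hence t4 = blue.
The 5 still-open variables together cover exactly {black, brown, teal, white, yellow} — 5 values for 5 variables — and black appears only in t6's list, so t6 = black.
t5 and t7 share exactly the 2 values {brown, teal}; by pigeonhole those values go to them, so strike brown, teal from t1.
Determined: t3=red, t4=blue, t6=black. The other variables each still have more than one consistent value. That makes 3.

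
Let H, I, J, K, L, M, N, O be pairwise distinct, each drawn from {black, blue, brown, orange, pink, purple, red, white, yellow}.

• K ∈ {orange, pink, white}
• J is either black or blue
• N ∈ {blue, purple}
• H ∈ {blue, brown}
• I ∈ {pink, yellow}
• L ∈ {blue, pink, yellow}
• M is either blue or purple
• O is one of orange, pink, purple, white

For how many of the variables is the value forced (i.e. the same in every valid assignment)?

The 8 variables draw from only 8 values {black, blue, brown, orange, pink, purple, white, yellow}, so each is used; only J can be black, hence J = black.
Among the 7 still-open variables, brown fits only H (and all 7 values in {blue, brown, orange, pink, purple, white, yellow} must be used), so H = brown.
M and N between them cover only {blue, purple} — a naked pair. Remove those values from L, O.
The 2 variables I and L are confined to {pink, yellow}, which locks those values in; drop them from K, O.
Determined: H=brown, J=black. The other variables each still have more than one consistent value. That makes 2.

2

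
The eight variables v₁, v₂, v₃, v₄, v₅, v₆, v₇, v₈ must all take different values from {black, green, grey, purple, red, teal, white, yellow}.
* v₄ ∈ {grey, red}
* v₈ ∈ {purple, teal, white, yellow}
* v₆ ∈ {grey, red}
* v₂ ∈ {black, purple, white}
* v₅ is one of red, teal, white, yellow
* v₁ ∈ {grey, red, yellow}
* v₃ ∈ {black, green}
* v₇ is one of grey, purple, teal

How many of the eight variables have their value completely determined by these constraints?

3

The 8 variables draw from only 8 values {black, green, grey, purple, red, teal, white, yellow}, so each is used; only v₃ can be green, hence v₃ = green.
The 7 still-open variables together cover exactly {black, grey, purple, red, teal, white, yellow} — 7 values for 7 variables — and black appears only in v₂'s list, so v₂ = black.
v₄ and v₆ share exactly the 2 values {grey, red}; by pigeonhole those values go to them, so strike grey, red from v₁, v₅, v₇.
v₁ has just one choice, so v₁ = yellow. Strike yellow from v₅, v₈.
Determined: v₁=yellow, v₂=black, v₃=green. The other variables each still have more than one consistent value. That makes 3.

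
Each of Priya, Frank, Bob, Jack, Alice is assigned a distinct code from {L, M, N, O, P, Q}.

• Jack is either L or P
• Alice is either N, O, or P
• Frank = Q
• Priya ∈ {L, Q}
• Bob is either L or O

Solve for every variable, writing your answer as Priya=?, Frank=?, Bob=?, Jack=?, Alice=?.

Priya=L, Frank=Q, Bob=O, Jack=P, Alice=N

Frank's domain is down to {Q}, so Frank = Q. So Priya can't be Q.
Priya has just one choice, so Priya = L. Eliminate L elsewhere: Bob, Jack.
Bob's domain is down to {O}, so Bob = O. So Alice can't be O.
Jack has just one choice, so Jack = P. Eliminate P elsewhere: Alice.
Alice must be N (only option left).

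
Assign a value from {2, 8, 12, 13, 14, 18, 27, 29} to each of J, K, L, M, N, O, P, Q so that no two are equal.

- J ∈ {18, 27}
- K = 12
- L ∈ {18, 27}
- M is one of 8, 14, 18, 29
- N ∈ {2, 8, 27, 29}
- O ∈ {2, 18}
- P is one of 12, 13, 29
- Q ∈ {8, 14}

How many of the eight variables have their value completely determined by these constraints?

K's domain is down to {12}, so K = 12. So P can't be 12.
The 7 still-open variables draw from only 7 values {2, 8, 13, 14, 18, 27, 29}, so each is used; only P can be 13, hence P = 13.
J and L between them cover only {18, 27} — a naked pair. Remove those values from M, N, O.
O has just one choice, so O = 2. Remove 2 from N.
Determined: K=12, O=2, P=13. The other variables each still have more than one consistent value. That makes 3.

3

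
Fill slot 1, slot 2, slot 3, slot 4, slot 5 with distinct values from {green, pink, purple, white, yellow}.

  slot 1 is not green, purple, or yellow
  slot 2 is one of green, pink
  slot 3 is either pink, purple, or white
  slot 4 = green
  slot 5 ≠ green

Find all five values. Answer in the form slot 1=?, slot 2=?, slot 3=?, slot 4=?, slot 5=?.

slot 1=white, slot 2=pink, slot 3=purple, slot 4=green, slot 5=yellow

slot 4 must be green (only option left). Remove green from slot 2.
slot 2's domain is down to {pink}, so slot 2 = pink. Eliminate pink elsewhere: slot 1, slot 3, slot 5.
slot 1 must be white (only option left). So slot 3, slot 5 can't be white.
slot 3 must be purple (only option left). Remove purple from slot 5.
slot 5 must be yellow (only option left).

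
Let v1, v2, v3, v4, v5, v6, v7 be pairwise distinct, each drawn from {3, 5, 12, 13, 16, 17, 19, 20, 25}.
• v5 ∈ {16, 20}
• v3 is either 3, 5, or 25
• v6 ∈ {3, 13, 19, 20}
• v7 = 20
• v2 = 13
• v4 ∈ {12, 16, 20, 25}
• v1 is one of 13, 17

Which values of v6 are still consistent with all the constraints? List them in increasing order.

3, 19

v2 must be 13 (only option left). Strike 13 from v1, v6.
v7's domain is down to {20}, so v7 = 20. Eliminate 20 elsewhere: v4, v5, v6.
That leaves v1 = 17.
That leaves v5 = 16. So v4 can't be 16.
No further eliminations apply; v6 can still be any of 3, 19.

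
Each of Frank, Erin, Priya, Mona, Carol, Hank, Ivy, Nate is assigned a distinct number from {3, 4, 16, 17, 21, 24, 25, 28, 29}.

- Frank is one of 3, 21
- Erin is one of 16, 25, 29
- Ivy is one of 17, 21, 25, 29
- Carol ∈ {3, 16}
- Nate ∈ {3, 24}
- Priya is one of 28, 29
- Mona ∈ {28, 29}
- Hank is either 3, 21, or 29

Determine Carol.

The 8 variables draw from only 8 values {3, 16, 17, 21, 24, 25, 28, 29}, so each is used; only Ivy can be 17, hence Ivy = 17.
The 7 still-open variables draw from only 7 values {3, 16, 21, 24, 25, 28, 29}, so each is used; only Nate can be 24, hence Nate = 24.
Among the 6 still-open variables, 25 fits only Erin (and all 6 values in {3, 16, 21, 25, 28, 29} must be used), so Erin = 25.
The 5 still-open variables together cover exactly {3, 16, 21, 28, 29} — 5 values for 5 variables — and 16 appears only in Carol's list, so Carol = 16.

16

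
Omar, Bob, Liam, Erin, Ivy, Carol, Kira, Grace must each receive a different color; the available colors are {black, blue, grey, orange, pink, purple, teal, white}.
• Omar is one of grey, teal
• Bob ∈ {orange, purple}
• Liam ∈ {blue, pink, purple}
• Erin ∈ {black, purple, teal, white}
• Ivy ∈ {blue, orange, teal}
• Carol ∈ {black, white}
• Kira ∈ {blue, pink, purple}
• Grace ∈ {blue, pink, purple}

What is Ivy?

teal

The 8 variables draw from only 8 values {black, blue, grey, orange, pink, purple, teal, white}, so each is used; only Omar can be grey, hence Omar = grey.
Liam, Kira, Grace share exactly the 3 values {blue, pink, purple}; by pigeonhole those values go to them, so strike blue, pink, purple from Bob, Erin, Ivy.
Bob must be orange (only option left). So Ivy can't be orange.
So Ivy = teal.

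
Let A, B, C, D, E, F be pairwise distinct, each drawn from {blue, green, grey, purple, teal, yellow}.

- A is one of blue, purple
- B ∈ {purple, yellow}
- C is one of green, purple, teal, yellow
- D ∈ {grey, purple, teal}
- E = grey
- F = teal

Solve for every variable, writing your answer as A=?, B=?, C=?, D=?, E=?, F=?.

A=blue, B=yellow, C=green, D=purple, E=grey, F=teal

E's domain is down to {grey}, so E = grey. Eliminate grey elsewhere: D.
F has just one choice, so F = teal. Remove teal from C, D.
That leaves D = purple. Remove purple from A, B, C.
A has just one choice, so A = blue.
B has just one choice, so B = yellow. So C can't be yellow.
C must be green (only option left).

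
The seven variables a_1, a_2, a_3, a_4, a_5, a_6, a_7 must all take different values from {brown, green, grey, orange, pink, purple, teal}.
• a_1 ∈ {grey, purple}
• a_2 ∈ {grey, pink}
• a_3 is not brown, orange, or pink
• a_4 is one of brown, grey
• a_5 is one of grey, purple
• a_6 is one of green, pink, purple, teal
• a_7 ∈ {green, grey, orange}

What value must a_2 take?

pink

The 7 variables together cover exactly {brown, green, grey, orange, pink, purple, teal} — 7 values for 7 variables — and brown appears only in a_4's list, so a_4 = brown.
The 6 still-open variables together cover exactly {green, grey, orange, pink, purple, teal} — 6 values for 6 variables — and orange appears only in a_7's list, so a_7 = orange.
The 2 variables a_1 and a_5 are confined to {grey, purple}, which locks those values in; drop them from a_2, a_3, a_6.
So a_2 = pink.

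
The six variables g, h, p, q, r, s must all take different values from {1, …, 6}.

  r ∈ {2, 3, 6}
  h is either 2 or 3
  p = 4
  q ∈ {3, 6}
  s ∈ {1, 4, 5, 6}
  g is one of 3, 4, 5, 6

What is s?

p's domain is down to {4}, so p = 4. So g, s can't be 4.
The 5 still-open variables together cover exactly {1, 2, 3, 5, 6} — 5 values for 5 variables — and 1 appears only in s's list, so s = 1.

1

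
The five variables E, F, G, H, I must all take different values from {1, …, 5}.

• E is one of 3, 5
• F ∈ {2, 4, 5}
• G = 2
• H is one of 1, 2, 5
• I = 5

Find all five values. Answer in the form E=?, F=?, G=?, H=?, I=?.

G's domain is down to {2}, so G = 2. So F, H can't be 2.
I has just one choice, so I = 5. Eliminate 5 elsewhere: E, F, H.
That leaves E = 3.
F must be 4 (only option left).
H has just one choice, so H = 1.

E=3, F=4, G=2, H=1, I=5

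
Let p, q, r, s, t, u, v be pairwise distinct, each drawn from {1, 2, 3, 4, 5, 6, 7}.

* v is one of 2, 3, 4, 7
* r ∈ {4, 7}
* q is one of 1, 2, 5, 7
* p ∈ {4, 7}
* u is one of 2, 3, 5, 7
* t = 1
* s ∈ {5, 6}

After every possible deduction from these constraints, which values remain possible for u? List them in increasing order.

t's domain is down to {1}, so t = 1. Strike 1 from q.
The 6 still-open variables together cover exactly {2, 3, 4, 5, 6, 7} — 6 values for 6 variables — and 6 appears only in s's list, so s = 6.
p and r between them cover only {4, 7} — a naked pair. Remove those values from q, u, v.
No further eliminations apply; u can still be any of 2, 3, 5.

2, 3, 5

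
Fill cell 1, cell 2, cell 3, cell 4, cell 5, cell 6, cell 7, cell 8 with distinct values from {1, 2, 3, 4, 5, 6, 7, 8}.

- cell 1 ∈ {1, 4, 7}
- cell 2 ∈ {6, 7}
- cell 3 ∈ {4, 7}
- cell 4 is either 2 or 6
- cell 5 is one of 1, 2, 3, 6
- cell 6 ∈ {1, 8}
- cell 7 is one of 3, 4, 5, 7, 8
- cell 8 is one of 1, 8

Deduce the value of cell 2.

The 8 variables together cover exactly {1, 2, 3, 4, 5, 6, 7, 8} — 8 values for 8 variables — and 5 appears only in cell 7's list, so cell 7 = 5.
Among the 7 still-open variables, 3 fits only cell 5 (and all 7 values in {1, 2, 3, 4, 6, 7, 8} must be used), so cell 5 = 3.
The 6 still-open variables together cover exactly {1, 2, 4, 6, 7, 8} — 6 values for 6 variables — and 2 appears only in cell 4's list, so cell 4 = 2.
The 5 still-open variables draw from only 5 values {1, 4, 6, 7, 8}, so each is used; only cell 2 can be 6, hence cell 2 = 6.

6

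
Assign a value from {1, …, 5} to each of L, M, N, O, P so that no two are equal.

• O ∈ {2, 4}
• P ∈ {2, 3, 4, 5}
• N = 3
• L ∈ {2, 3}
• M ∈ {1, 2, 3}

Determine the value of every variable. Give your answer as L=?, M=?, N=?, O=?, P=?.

N's domain is down to {3}, so N = 3. Eliminate 3 elsewhere: L, M, P.
That leaves L = 2. Strike 2 from M, O, P.
M must be 1 (only option left).
O must be 4 (only option left). Remove 4 from P.
P's domain is down to {5}, so P = 5.

L=2, M=1, N=3, O=4, P=5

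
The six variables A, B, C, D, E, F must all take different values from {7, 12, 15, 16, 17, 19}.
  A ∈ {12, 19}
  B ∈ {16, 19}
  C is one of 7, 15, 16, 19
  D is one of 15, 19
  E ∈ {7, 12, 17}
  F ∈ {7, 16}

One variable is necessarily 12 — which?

A

The 6 variables together cover exactly {7, 12, 15, 16, 17, 19} — 6 values for 6 variables — and 17 appears only in E's list, so E = 17.
Among the 5 still-open variables, 12 fits only A (and all 5 values in {7, 12, 15, 16, 19} must be used), so A = 12.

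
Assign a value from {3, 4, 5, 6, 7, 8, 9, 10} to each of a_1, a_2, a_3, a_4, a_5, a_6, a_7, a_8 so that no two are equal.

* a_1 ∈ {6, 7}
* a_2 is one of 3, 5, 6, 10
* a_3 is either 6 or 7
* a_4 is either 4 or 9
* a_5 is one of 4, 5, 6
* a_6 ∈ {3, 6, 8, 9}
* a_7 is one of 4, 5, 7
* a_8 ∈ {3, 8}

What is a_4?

9

Among the 8 variables, 10 fits only a_2 (and all 8 values in {3, 4, 5, 6, 7, 8, 9, 10} must be used), so a_2 = 10.
The 2 variables a_1 and a_3 are confined to {6, 7}, which locks those values in; drop them from a_5, a_6, a_7.
a_5 and a_7 share exactly the 2 values {4, 5}; by pigeonhole those values go to them, so strike 4, 5 from a_4.
So a_4 = 9.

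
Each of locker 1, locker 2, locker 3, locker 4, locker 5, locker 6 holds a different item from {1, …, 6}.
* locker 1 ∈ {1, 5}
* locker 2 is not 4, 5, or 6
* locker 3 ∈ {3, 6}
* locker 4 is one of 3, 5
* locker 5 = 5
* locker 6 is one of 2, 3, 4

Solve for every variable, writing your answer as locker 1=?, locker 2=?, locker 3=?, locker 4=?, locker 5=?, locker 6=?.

locker 5 has just one choice, so locker 5 = 5. Remove 5 from locker 1, locker 4.
locker 1 has just one choice, so locker 1 = 1. Strike 1 from locker 2.
locker 4 must be 3 (only option left). Eliminate 3 elsewhere: locker 2, locker 3, locker 6.
locker 2 has just one choice, so locker 2 = 2. Eliminate 2 elsewhere: locker 6.
locker 3 has just one choice, so locker 3 = 6.
locker 6 has just one choice, so locker 6 = 4.

locker 1=1, locker 2=2, locker 3=6, locker 4=3, locker 5=5, locker 6=4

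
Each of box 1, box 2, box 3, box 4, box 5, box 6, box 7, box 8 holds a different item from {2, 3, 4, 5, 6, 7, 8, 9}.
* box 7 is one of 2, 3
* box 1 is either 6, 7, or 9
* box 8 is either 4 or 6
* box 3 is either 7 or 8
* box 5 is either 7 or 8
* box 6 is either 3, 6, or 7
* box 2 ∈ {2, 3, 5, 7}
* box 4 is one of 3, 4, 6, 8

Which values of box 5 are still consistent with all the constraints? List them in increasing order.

7, 8

The 8 variables together cover exactly {2, 3, 4, 5, 6, 7, 8, 9} — 8 values for 8 variables — and 5 appears only in box 2's list, so box 2 = 5.
The 7 still-open variables together cover exactly {2, 3, 4, 6, 7, 8, 9} — 7 values for 7 variables — and 2 appears only in box 7's list, so box 7 = 2.
Among the 6 still-open variables, 9 fits only box 1 (and all 6 values in {3, 4, 6, 7, 8, 9} must be used), so box 1 = 9.
box 3 and box 5 share exactly the 2 values {7, 8}; by pigeonhole those values go to them, so strike 7, 8 from box 4, box 6.
No further eliminations apply; box 5 can still be any of 7, 8.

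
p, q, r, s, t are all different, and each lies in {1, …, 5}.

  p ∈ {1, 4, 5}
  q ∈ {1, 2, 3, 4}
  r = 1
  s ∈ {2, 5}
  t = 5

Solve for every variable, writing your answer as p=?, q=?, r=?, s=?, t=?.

r's domain is down to {1}, so r = 1. Remove 1 from p, q.
t has just one choice, so t = 5. Eliminate 5 elsewhere: p, s.
p's domain is down to {4}, so p = 4. Eliminate 4 elsewhere: q.
s has just one choice, so s = 2. Strike 2 from q.
q has just one choice, so q = 3.

p=4, q=3, r=1, s=2, t=5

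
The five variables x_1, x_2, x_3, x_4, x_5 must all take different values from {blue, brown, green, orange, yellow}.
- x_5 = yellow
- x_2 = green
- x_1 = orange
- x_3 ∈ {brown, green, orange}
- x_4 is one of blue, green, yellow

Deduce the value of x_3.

x_1's domain is down to {orange}, so x_1 = orange. So x_3 can't be orange.
x_2 has just one choice, so x_2 = green. Remove green from x_3, x_4.
So x_3 = brown.

brown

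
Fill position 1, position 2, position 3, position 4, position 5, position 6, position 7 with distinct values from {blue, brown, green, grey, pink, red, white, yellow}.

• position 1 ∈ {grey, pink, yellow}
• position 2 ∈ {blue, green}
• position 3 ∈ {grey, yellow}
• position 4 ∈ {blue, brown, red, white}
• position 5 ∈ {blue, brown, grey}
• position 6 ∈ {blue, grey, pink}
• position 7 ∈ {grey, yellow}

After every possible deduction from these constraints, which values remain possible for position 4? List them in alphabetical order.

position 3 and position 7 between them cover only {grey, yellow} — a naked pair. Remove those values from position 1, position 5, position 6.
position 1 has just one choice, so position 1 = pink. Strike pink from position 6.
position 6 must be blue (only option left). Eliminate blue elsewhere: position 2, position 4, position 5.
That leaves position 2 = green.
position 5 has just one choice, so position 5 = brown. So position 4 can't be brown.
No further eliminations apply; position 4 can still be any of red, white.

red, white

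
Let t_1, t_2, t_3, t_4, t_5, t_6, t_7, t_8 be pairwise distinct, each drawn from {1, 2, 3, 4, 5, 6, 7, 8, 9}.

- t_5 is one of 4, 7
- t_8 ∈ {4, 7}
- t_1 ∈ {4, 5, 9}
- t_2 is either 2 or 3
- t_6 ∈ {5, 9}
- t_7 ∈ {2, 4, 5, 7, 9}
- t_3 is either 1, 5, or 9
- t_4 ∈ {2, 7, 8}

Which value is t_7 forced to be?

2

The 8 variables draw from only 8 values {1, 2, 3, 4, 5, 7, 8, 9}, so each is used; only t_3 can be 1, hence t_3 = 1.
The 7 still-open variables together cover exactly {2, 3, 4, 5, 7, 8, 9} — 7 values for 7 variables — and 3 appears only in t_2's list, so t_2 = 3.
Among the 6 still-open variables, 8 fits only t_4 (and all 6 values in {2, 4, 5, 7, 8, 9} must be used), so t_4 = 8.
The 5 still-open variables draw from only 5 values {2, 4, 5, 7, 9}, so each is used; only t_7 can be 2, hence t_7 = 2.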